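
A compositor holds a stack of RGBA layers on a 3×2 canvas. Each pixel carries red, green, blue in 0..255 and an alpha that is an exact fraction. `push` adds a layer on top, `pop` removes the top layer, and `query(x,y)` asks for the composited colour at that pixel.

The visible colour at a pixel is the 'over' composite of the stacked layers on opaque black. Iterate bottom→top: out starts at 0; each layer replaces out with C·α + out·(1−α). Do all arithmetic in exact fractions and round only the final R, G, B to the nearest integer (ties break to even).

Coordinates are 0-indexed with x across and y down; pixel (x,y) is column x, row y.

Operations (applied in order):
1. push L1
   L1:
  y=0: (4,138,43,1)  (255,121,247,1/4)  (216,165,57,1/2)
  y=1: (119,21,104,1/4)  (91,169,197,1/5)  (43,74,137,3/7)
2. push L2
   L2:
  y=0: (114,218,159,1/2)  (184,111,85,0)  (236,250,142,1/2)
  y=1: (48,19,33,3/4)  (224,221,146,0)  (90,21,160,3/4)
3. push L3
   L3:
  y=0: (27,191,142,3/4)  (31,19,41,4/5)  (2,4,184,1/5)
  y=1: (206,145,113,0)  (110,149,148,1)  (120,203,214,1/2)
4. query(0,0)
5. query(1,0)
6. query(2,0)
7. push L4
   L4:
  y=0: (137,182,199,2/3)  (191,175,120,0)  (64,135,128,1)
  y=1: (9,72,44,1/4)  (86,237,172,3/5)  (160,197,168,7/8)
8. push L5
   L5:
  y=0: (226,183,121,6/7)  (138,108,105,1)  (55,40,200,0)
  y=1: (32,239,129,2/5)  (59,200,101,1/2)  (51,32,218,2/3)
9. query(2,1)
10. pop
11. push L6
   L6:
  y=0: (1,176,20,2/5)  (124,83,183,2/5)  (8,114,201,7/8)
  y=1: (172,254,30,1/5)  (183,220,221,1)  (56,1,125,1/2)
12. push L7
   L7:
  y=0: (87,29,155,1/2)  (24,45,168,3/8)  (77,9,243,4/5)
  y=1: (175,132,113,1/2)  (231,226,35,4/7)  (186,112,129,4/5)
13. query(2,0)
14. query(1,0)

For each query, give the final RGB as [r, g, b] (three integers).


at x=0,y=0 over L1,L2,L3:
L1 α=1: [4, 138, 43]
L2 α=1/2: [59, 178, 101]
L3 α=3/4: [35, 751/4, 527/4]
rounded: [35, 188, 132]

at x=1,y=0 over L1,L2,L3:
+L1 (α=1/4) → [255/4, 121/4, 247/4]
+L2 (α=0) → [255/4, 121/4, 247/4]
+L3 (α=4/5) → [751/20, 85/4, 903/20]
→ [38, 21, 45]

(2,0) stack=L1,L2,L3; from [0,0,0]:
L1 α=1/2: [108, 165/2, 57/2]
L2 α=1/2: [172, 665/4, 341/4]
L3 α=1/5: [138, 669/5, 105]
= [138, 134, 105]

(2,1) stack=L1,L2,L3,L4,L5; from [0,0,0]:
after L1 α=3/7: [129/7, 222/7, 411/7]
after L2 α=3/4: [2019/28, 663/28, 3771/28]
after L3 α=1/2: [5379/56, 6347/56, 9763/56]
after L4 α=7/8: [68099/448, 83571/448, 75619/448]
after L5 α=2/3: [113795/1344, 112243/1344, 270947/1344]
rounded: [85, 84, 202]

at x=2,y=0 over L1,L2,L3,L4,L6,L7:
after L1 α=1/2: [108, 165/2, 57/2]
after L2 α=1/2: [172, 665/4, 341/4]
after L3 α=1/5: [138, 669/5, 105]
after L4 α=1: [64, 135, 128]
after L6 α=7/8: [15, 933/8, 1535/8]
after L7 α=4/5: [323/5, 1221/40, 9311/40]
→ [65, 31, 233]

(1,0) stack=L1,L2,L3,L4,L6,L7; from [0,0,0]:
after L1 α=1/4: [255/4, 121/4, 247/4]
after L2 α=0: [255/4, 121/4, 247/4]
after L3 α=4/5: [751/20, 85/4, 903/20]
after L4 α=0: [751/20, 85/4, 903/20]
after L6 α=2/5: [7213/100, 919/20, 10029/100]
after L7 α=3/8: [8653/160, 1459/32, 20109/160]
rounded: [54, 46, 126]


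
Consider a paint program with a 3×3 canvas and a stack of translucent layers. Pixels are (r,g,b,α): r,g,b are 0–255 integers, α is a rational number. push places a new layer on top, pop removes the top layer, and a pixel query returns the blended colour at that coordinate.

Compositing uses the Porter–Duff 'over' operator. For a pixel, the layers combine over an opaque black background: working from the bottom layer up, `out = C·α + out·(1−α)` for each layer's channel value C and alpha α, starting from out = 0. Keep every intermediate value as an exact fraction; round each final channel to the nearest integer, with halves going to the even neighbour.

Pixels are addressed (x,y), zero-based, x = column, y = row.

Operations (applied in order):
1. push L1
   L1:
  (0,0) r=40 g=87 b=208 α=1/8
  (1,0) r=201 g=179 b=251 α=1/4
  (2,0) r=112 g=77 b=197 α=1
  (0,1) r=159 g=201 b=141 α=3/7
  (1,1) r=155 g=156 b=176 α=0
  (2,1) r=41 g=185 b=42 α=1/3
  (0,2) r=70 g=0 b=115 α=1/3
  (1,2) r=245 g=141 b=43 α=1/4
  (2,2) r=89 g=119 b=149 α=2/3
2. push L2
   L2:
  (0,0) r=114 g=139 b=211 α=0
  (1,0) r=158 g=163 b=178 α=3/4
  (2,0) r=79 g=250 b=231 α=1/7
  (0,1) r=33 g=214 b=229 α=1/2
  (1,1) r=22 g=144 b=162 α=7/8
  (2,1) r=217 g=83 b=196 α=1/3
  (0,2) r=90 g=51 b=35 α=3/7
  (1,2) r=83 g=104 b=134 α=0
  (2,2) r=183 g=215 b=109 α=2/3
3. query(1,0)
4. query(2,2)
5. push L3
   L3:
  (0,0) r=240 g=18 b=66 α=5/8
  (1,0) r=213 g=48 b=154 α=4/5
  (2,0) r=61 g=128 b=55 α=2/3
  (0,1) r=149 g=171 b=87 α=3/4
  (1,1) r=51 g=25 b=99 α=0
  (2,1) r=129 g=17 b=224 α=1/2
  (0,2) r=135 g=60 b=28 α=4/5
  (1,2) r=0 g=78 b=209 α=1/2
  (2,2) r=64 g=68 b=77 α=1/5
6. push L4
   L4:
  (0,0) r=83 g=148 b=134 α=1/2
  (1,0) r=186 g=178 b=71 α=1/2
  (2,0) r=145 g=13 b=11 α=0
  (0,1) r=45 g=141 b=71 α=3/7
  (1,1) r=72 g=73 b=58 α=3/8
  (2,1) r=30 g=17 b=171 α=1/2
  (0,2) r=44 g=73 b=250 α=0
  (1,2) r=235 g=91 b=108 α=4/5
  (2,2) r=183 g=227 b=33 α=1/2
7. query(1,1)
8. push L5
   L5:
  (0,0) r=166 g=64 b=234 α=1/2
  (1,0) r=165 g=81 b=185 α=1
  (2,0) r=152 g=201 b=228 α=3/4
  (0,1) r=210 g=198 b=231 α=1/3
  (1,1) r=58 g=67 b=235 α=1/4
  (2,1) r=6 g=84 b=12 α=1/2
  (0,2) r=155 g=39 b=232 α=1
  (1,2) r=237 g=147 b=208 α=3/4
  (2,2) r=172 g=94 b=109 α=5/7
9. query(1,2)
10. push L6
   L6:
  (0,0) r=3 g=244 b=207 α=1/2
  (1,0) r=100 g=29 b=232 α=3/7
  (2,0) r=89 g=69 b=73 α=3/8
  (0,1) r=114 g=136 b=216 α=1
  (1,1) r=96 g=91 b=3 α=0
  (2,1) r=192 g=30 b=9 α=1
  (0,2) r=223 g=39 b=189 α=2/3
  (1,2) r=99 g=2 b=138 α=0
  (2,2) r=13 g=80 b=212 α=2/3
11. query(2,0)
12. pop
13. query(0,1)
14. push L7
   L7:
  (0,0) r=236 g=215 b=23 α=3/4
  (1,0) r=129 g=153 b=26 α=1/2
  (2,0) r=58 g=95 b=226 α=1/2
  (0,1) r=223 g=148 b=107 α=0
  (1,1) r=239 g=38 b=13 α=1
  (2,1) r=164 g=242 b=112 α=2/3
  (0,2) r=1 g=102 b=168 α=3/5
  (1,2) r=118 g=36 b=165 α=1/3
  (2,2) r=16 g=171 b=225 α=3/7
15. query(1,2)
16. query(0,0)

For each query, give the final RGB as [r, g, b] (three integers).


at x=1,y=0 over L1,L2:
after L1 α=1/4: [201/4, 179/4, 251/4]
after L2 α=3/4: [2097/16, 2135/16, 2387/16]
rounded: [131, 133, 149]

at x=2,y=2 over L1,L2:
L1 α=2/3: [178/3, 238/3, 298/3]
L2 α=2/3: [1276/9, 1528/9, 952/9]
rounded: [142, 170, 106]

query (1,1) [L1,L2,L3,L4] — begin 0,0,0
+L1 (α=0) → [0, 0, 0]
+L2 (α=7/8) → [77/4, 126, 567/4]
+L3 (α=0) → [77/4, 126, 567/4]
+L4 (α=3/8) → [1249/32, 849/8, 3531/32]
rounded: [39, 106, 110]

at x=1,y=2 over L1,L2,L3,L4,L5:
after L1 α=1/4: [245/4, 141/4, 43/4]
after L2 α=0: [245/4, 141/4, 43/4]
after L3 α=1/2: [245/8, 453/8, 879/8]
after L4 α=4/5: [1553/8, 673/8, 867/8]
after L5 α=3/4: [7241/32, 4201/32, 5859/32]
= [226, 131, 183]

(2,0) stack=L1,L2,L3,L4,L5,L6; from [0,0,0]:
after L1 α=1: [112, 77, 197]
after L2 α=1/7: [751/7, 712/7, 1413/7]
after L3 α=2/3: [535/7, 2504/21, 2183/21]
after L4 α=0: [535/7, 2504/21, 2183/21]
after L5 α=3/4: [3727/28, 15167/84, 16547/84]
after L6 α=3/8: [26111/224, 93223/672, 101131/672]
= [117, 139, 150]

(0,1) stack=L1,L2,L3,L4,L5; from [0,0,0]:
after L1 α=3/7: [477/7, 603/7, 423/7]
after L2 α=1/2: [354/7, 2101/14, 1013/7]
after L3 α=3/4: [3483/28, 9283/56, 710/7]
after L4 α=3/7: [4428/49, 15205/98, 4331/49]
after L5 α=1/3: [6382/49, 24907/147, 19981/147]
rounded: [130, 169, 136]

at x=1,y=2 over L1,L2,L3,L4,L5,L7:
+L1 (α=1/4) → [245/4, 141/4, 43/4]
+L2 (α=0) → [245/4, 141/4, 43/4]
+L3 (α=1/2) → [245/8, 453/8, 879/8]
+L4 (α=4/5) → [1553/8, 673/8, 867/8]
+L5 (α=3/4) → [7241/32, 4201/32, 5859/32]
+L7 (α=1/3) → [3043/16, 4777/48, 2833/16]
rounded: [190, 100, 177]

query (0,0) [L1,L2,L3,L4,L5,L7] — begin 0,0,0
L1 α=1/8: [5, 87/8, 26]
L2 α=0: [5, 87/8, 26]
L3 α=5/8: [1215/8, 981/64, 51]
L4 α=1/2: [1879/16, 10453/128, 185/2]
L5 α=1/2: [4535/32, 18645/256, 653/4]
L7 α=3/4: [27191/128, 183765/1024, 929/16]
→ [212, 179, 58]


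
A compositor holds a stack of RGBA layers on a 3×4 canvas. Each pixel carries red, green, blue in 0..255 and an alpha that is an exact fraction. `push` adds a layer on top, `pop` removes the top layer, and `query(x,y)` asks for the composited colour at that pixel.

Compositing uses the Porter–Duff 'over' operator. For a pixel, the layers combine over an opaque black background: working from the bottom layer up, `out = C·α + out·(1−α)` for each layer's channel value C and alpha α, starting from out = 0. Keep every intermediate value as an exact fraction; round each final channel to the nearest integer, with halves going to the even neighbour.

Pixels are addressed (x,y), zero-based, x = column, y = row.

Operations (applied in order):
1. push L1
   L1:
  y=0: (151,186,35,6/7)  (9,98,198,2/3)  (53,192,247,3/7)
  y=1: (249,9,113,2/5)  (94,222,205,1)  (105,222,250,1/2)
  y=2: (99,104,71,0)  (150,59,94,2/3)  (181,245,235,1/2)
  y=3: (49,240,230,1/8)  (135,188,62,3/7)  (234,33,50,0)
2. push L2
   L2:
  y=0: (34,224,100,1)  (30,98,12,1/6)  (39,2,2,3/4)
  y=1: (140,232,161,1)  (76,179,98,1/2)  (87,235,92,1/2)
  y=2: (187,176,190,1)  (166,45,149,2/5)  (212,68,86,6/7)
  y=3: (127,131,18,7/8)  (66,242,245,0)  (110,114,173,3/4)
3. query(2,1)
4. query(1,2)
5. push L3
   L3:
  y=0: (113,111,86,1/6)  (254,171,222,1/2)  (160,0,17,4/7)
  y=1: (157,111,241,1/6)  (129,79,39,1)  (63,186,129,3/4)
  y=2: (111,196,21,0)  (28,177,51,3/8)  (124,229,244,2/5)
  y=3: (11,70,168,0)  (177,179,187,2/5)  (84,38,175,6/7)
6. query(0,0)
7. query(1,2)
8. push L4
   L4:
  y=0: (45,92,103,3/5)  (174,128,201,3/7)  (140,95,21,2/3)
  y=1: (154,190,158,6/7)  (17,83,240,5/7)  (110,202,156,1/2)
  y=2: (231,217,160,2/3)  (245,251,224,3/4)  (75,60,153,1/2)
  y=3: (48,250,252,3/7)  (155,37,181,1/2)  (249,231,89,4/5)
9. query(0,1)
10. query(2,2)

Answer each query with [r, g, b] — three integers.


(2,1) stack=L1,L2; from [0,0,0]:
+L1 (α=1/2) → [105/2, 111, 125]
+L2 (α=1/2) → [279/4, 173, 217/2]
= [70, 173, 108]

(1,2) stack=L1,L2; from [0,0,0]:
after L1 α=2/3: [100, 118/3, 188/3]
after L2 α=2/5: [632/5, 208/5, 486/5]
= [126, 42, 97]

at x=0,y=0 over L1,L2,L3:
after L1 α=6/7: [906/7, 1116/7, 30]
after L2 α=1: [34, 224, 100]
after L3 α=1/6: [283/6, 1231/6, 293/3]
= [47, 205, 98]

query (1,2) [L1,L2,L3] — begin 0,0,0
+L1 (α=2/3) → [100, 118/3, 188/3]
+L2 (α=2/5) → [632/5, 208/5, 486/5]
+L3 (α=3/8) → [179/2, 739/8, 639/8]
= [90, 92, 80]

query (0,1) [L1,L2,L3,L4] — begin 0,0,0
after L1 α=2/5: [498/5, 18/5, 226/5]
after L2 α=1: [140, 232, 161]
after L3 α=1/6: [857/6, 1271/6, 523/3]
after L4 α=6/7: [6401/42, 8111/42, 481/3]
rounded: [152, 193, 160]

query (2,2) [L1,L2,L3,L4] — begin 0,0,0
+L1 (α=1/2) → [181/2, 245/2, 235/2]
+L2 (α=6/7) → [2725/14, 1061/14, 181/2]
+L3 (α=2/5) → [11647/70, 1919/14, 1519/10]
+L4 (α=1/2) → [16897/140, 2759/28, 3049/20]
rounded: [121, 99, 152]


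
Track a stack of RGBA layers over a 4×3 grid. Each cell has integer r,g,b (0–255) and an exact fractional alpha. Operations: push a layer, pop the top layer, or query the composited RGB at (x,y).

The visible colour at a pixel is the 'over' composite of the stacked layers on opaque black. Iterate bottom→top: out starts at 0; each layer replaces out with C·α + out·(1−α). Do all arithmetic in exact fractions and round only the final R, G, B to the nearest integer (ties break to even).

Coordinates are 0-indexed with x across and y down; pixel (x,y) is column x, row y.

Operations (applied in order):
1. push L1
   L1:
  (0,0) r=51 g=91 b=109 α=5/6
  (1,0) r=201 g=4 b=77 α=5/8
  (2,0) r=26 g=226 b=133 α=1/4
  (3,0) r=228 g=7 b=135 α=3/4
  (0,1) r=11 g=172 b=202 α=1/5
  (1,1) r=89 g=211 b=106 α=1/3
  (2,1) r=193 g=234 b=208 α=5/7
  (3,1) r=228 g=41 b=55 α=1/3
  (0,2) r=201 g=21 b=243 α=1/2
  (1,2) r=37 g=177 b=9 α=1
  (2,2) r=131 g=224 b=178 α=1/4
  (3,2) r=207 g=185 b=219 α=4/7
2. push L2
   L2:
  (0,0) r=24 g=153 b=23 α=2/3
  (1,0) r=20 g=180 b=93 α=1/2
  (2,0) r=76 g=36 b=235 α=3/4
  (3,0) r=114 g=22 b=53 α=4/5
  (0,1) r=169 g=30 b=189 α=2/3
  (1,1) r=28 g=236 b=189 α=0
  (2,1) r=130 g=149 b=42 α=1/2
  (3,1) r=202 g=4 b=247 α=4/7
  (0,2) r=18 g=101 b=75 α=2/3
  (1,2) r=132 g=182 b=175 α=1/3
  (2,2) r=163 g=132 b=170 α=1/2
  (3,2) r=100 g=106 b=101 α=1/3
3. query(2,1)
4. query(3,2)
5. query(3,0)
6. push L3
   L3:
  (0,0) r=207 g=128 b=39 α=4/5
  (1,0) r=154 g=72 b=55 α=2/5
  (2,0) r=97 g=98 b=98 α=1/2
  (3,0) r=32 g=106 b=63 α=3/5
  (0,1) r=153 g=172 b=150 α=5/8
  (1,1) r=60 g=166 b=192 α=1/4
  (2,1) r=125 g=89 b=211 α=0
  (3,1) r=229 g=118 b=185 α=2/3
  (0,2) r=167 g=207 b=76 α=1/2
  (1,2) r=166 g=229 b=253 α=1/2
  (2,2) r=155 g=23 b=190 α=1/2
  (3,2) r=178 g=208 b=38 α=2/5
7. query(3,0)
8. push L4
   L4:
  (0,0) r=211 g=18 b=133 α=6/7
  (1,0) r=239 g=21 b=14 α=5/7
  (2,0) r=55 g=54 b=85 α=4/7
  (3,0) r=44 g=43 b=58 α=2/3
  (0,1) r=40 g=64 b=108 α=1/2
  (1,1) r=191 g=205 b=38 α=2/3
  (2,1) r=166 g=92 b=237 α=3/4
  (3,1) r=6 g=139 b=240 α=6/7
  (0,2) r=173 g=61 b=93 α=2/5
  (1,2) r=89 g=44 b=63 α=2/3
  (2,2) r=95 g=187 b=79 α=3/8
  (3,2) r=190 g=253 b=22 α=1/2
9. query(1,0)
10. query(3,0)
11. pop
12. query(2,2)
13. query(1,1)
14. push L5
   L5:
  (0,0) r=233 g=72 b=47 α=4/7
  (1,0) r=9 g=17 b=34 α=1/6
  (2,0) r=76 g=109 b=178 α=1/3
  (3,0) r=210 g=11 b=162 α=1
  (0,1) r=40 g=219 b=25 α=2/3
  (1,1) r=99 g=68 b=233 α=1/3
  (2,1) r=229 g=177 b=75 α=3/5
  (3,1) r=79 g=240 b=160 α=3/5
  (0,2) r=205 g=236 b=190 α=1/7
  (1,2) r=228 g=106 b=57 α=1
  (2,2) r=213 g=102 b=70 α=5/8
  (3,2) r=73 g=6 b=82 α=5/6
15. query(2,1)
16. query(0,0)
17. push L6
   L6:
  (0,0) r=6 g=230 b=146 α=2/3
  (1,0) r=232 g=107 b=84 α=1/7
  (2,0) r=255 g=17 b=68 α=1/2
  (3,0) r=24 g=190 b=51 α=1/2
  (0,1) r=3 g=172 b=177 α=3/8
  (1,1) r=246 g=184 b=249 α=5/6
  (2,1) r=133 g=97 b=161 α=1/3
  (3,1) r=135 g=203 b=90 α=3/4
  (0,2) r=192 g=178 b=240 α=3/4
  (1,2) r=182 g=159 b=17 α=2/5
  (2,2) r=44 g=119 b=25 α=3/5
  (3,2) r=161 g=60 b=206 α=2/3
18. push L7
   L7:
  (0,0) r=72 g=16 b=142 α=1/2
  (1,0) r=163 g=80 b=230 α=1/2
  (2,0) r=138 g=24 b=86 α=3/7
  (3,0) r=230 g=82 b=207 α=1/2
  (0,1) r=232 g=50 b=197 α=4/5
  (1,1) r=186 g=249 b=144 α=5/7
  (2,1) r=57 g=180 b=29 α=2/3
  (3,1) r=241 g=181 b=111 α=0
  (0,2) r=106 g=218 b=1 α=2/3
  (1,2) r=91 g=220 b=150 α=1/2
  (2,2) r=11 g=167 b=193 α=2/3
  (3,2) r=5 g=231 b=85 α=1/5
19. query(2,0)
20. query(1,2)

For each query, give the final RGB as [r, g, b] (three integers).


at x=2,y=1 over L1,L2:
+L1 (α=5/7) → [965/7, 1170/7, 1040/7]
+L2 (α=1/2) → [1875/14, 2213/14, 667/7]
rounded: [134, 158, 95]

at x=3,y=2 over L1,L2:
after L1 α=4/7: [828/7, 740/7, 876/7]
after L2 α=1/3: [2356/21, 2222/21, 2459/21]
= [112, 106, 117]

query (3,0) [L1,L2] — begin 0,0,0
after L1 α=3/4: [171, 21/4, 405/4]
after L2 α=4/5: [627/5, 373/20, 1253/20]
→ [125, 19, 63]

(3,0) stack=L1,L2,L3; from [0,0,0]:
L1 α=3/4: [171, 21/4, 405/4]
L2 α=4/5: [627/5, 373/20, 1253/20]
L3 α=3/5: [1734/25, 3553/50, 3143/50]
rounded: [69, 71, 63]

query (1,0) [L1,L2,L3,L4] — begin 0,0,0
+L1 (α=5/8) → [1005/8, 5/2, 385/8]
+L2 (α=1/2) → [1165/16, 365/4, 1129/16]
+L3 (α=2/5) → [8423/80, 1671/20, 5147/80]
+L4 (α=5/7) → [56223/280, 2721/70, 7947/280]
rounded: [201, 39, 28]

at x=3,y=0 over L1,L2,L3,L4:
L1 α=3/4: [171, 21/4, 405/4]
L2 α=4/5: [627/5, 373/20, 1253/20]
L3 α=3/5: [1734/25, 3553/50, 3143/50]
L4 α=2/3: [3934/75, 7853/150, 2981/50]
→ [52, 52, 60]

(2,2) stack=L1,L2,L3; from [0,0,0]:
+L1 (α=1/4) → [131/4, 56, 89/2]
+L2 (α=1/2) → [783/8, 94, 429/4]
+L3 (α=1/2) → [2023/16, 117/2, 1189/8]
= [126, 58, 149]

at x=1,y=1 over L1,L2,L3:
+L1 (α=1/3) → [89/3, 211/3, 106/3]
+L2 (α=0) → [89/3, 211/3, 106/3]
+L3 (α=1/4) → [149/4, 377/4, 149/2]
→ [37, 94, 74]

query (2,1) [L1,L2,L3,L5] — begin 0,0,0
after L1 α=5/7: [965/7, 1170/7, 1040/7]
after L2 α=1/2: [1875/14, 2213/14, 667/7]
after L3 α=0: [1875/14, 2213/14, 667/7]
after L5 α=3/5: [6684/35, 1186/7, 2909/35]
→ [191, 169, 83]

at x=0,y=0 over L1,L2,L3,L5:
L1 α=5/6: [85/2, 455/6, 545/6]
L2 α=2/3: [181/6, 2291/18, 821/18]
L3 α=4/5: [5149/30, 11507/90, 3629/90]
L5 α=4/7: [2067/10, 20147/210, 9269/210]
rounded: [207, 96, 44]

at x=2,y=0 over L1,L2,L3,L5,L6,L7:
after L1 α=1/4: [13/2, 113/2, 133/4]
after L2 α=3/4: [469/8, 329/8, 2953/16]
after L3 α=1/2: [1245/16, 1113/16, 4521/32]
after L5 α=1/3: [1853/24, 1985/24, 7369/48]
after L6 α=1/2: [7973/48, 2393/48, 10633/96]
after L7 α=3/7: [12941/84, 3257/84, 16825/168]
rounded: [154, 39, 100]

query (1,2) [L1,L2,L3,L5,L6,L7] — begin 0,0,0
after L1 α=1: [37, 177, 9]
after L2 α=1/3: [206/3, 536/3, 193/3]
after L3 α=1/2: [352/3, 1223/6, 476/3]
after L5 α=1: [228, 106, 57]
after L6 α=2/5: [1048/5, 636/5, 41]
after L7 α=1/2: [1503/10, 868/5, 191/2]
= [150, 174, 96]


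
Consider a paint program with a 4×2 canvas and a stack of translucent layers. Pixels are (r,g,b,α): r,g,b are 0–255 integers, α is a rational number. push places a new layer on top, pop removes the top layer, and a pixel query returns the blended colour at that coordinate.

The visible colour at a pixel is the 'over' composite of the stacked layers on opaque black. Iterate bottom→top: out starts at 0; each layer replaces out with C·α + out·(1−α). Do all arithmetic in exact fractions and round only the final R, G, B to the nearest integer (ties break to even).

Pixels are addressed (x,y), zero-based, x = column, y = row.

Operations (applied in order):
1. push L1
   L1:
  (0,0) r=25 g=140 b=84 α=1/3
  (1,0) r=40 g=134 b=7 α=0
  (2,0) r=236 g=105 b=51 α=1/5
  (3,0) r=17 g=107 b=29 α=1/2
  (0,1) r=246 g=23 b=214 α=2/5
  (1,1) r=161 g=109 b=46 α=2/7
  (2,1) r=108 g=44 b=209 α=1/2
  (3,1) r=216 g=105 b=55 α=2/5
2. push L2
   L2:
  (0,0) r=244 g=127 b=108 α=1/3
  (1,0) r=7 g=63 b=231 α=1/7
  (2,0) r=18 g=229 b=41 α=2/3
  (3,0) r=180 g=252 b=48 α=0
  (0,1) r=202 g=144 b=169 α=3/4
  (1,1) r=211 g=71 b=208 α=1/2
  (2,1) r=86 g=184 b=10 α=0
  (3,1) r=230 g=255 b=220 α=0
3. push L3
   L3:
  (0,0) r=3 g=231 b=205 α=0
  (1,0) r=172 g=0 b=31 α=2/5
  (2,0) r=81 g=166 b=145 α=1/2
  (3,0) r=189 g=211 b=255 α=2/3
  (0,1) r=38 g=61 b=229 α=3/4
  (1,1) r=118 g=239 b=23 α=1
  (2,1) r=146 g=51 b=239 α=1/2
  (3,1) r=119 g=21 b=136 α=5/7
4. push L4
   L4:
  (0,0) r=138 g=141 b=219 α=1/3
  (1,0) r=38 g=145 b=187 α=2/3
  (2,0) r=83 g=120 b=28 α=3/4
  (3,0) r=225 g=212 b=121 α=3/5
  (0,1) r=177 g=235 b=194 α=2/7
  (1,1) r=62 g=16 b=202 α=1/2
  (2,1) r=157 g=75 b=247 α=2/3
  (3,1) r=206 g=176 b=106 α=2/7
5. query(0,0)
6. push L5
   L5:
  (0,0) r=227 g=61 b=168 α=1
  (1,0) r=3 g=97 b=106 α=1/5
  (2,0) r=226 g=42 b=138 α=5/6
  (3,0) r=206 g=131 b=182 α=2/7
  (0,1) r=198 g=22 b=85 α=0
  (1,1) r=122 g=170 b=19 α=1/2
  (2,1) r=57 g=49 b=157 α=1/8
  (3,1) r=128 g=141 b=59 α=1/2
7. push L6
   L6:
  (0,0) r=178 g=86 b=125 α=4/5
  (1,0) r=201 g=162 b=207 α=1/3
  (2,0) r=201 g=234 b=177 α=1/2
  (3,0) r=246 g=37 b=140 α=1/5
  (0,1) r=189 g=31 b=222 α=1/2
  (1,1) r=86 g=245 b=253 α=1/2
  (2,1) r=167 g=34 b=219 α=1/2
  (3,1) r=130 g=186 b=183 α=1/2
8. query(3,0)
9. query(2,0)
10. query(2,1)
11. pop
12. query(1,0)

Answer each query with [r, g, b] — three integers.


at x=0,y=0 over L1,L2,L3,L4:
+L1 (α=1/3) → [25/3, 140/3, 28]
+L2 (α=1/3) → [782/9, 661/9, 164/3]
+L3 (α=0) → [782/9, 661/9, 164/3]
+L4 (α=1/3) → [2806/27, 2591/27, 985/9]
rounded: [104, 96, 109]

query (3,0) [L1,L2,L3,L4,L5,L6] — begin 0,0,0
+L1 (α=1/2) → [17/2, 107/2, 29/2]
+L2 (α=0) → [17/2, 107/2, 29/2]
+L3 (α=2/3) → [773/6, 317/2, 1049/6]
+L4 (α=3/5) → [2798/15, 953/5, 2138/15]
+L5 (α=2/7) → [4034/21, 1215/7, 3230/21]
+L6 (α=1/5) → [21302/105, 5119/35, 3172/21]
= [203, 146, 151]

at x=2,y=0 over L1,L2,L3,L4,L5,L6:
+L1 (α=1/5) → [236/5, 21, 51/5]
+L2 (α=2/3) → [416/15, 479/3, 461/15]
+L3 (α=1/2) → [1631/30, 977/6, 1318/15]
+L4 (α=3/4) → [9101/120, 3137/24, 1289/30]
+L5 (α=5/6) → [144701/720, 8177/144, 21989/180]
+L6 (α=1/2) → [289421/1440, 41873/288, 53849/360]
rounded: [201, 145, 150]

(2,1) stack=L1,L2,L3,L4,L5,L6; from [0,0,0]:
after L1 α=1/2: [54, 22, 209/2]
after L2 α=0: [54, 22, 209/2]
after L3 α=1/2: [100, 73/2, 687/4]
after L4 α=2/3: [138, 373/6, 2663/12]
after L5 α=1/8: [1023/8, 2905/48, 20525/96]
after L6 α=1/2: [2359/16, 4537/96, 41549/192]
rounded: [147, 47, 216]

at x=1,y=0 over L1,L2,L3,L4,L5:
+L1 (α=0) → [0, 0, 0]
+L2 (α=1/7) → [1, 9, 33]
+L3 (α=2/5) → [347/5, 27/5, 161/5]
+L4 (α=2/3) → [727/15, 1477/15, 677/5]
+L5 (α=1/5) → [2953/75, 7363/75, 3238/25]
= [39, 98, 130]


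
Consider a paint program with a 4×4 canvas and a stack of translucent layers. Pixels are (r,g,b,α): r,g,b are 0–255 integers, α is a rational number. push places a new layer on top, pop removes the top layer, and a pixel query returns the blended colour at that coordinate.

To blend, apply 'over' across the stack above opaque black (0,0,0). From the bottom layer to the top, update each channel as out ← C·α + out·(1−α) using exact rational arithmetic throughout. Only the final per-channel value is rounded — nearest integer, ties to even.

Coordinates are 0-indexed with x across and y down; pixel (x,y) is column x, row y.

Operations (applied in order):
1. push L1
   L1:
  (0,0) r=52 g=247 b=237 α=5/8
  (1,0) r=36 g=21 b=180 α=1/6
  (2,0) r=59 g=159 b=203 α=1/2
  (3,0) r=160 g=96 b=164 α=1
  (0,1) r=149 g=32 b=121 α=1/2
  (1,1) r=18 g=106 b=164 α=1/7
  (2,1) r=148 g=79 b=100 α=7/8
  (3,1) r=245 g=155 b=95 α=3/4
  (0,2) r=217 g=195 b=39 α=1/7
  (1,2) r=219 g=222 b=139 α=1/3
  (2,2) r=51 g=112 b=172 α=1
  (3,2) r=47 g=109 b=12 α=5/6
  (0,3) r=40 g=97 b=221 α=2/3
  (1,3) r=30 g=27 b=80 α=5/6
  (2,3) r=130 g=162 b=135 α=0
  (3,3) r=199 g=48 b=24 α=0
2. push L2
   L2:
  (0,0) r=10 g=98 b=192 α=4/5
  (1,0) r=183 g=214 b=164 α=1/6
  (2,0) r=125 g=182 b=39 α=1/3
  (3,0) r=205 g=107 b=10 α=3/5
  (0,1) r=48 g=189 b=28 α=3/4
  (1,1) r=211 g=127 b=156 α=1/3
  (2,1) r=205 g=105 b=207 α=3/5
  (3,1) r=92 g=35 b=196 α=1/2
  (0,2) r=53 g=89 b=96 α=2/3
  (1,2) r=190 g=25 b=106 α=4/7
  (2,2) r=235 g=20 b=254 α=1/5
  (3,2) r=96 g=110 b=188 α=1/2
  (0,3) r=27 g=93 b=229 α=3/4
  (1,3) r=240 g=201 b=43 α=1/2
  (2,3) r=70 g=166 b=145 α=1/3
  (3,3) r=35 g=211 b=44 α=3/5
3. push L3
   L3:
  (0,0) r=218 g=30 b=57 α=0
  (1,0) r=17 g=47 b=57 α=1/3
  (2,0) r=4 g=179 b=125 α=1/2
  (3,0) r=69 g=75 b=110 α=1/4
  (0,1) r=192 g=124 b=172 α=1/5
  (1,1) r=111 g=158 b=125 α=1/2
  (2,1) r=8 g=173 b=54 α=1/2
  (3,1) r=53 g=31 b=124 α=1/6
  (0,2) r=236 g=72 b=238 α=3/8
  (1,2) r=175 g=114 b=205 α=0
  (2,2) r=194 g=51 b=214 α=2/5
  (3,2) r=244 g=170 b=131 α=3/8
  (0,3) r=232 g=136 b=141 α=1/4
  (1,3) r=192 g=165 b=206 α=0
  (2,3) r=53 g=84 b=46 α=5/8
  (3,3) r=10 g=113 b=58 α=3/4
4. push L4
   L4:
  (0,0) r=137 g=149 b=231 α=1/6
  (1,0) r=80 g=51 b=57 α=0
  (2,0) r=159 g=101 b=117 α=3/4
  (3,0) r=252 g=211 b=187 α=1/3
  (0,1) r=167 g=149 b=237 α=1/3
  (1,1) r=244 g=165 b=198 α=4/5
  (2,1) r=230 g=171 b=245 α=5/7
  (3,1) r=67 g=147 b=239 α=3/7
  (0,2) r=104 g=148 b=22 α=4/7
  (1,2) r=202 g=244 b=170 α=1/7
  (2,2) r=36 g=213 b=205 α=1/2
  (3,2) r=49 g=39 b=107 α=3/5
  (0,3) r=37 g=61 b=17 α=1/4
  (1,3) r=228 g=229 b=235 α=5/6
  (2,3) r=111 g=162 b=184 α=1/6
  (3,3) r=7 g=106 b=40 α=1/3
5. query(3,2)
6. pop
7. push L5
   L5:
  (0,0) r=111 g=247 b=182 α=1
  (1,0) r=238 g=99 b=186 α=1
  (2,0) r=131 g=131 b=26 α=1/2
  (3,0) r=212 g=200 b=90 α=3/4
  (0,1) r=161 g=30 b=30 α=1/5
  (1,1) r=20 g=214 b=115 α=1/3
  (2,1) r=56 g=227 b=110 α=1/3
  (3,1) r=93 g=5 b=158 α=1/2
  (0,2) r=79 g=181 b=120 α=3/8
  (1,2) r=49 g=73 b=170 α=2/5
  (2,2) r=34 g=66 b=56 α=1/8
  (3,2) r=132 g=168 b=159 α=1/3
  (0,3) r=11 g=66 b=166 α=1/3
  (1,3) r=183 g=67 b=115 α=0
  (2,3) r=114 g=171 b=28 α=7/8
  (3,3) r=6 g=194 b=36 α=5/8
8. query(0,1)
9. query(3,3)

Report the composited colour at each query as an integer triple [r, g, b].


query (3,2) [L1,L2,L3,L4] — begin 0,0,0
L1 α=5/6: [235/6, 545/6, 10]
L2 α=1/2: [811/12, 1205/12, 99]
L3 α=3/8: [12839/96, 12145/96, 111]
L4 α=3/5: [3979/48, 17761/240, 543/5]
= [83, 74, 109]

query (0,1) [L1,L2,L3,L5] — begin 0,0,0
after L1 α=1/2: [149/2, 16, 121/2]
after L2 α=3/4: [437/8, 583/4, 289/8]
after L3 α=1/5: [821/10, 707/5, 633/10]
after L5 α=1/5: [2447/25, 2978/25, 1416/25]
= [98, 119, 57]

query (3,3) [L1,L2,L3,L5] — begin 0,0,0
L1 α=0: [0, 0, 0]
L2 α=3/5: [21, 633/5, 132/5]
L3 α=3/4: [51/4, 582/5, 501/10]
L5 α=5/8: [273/32, 1649/10, 3303/80]
rounded: [9, 165, 41]


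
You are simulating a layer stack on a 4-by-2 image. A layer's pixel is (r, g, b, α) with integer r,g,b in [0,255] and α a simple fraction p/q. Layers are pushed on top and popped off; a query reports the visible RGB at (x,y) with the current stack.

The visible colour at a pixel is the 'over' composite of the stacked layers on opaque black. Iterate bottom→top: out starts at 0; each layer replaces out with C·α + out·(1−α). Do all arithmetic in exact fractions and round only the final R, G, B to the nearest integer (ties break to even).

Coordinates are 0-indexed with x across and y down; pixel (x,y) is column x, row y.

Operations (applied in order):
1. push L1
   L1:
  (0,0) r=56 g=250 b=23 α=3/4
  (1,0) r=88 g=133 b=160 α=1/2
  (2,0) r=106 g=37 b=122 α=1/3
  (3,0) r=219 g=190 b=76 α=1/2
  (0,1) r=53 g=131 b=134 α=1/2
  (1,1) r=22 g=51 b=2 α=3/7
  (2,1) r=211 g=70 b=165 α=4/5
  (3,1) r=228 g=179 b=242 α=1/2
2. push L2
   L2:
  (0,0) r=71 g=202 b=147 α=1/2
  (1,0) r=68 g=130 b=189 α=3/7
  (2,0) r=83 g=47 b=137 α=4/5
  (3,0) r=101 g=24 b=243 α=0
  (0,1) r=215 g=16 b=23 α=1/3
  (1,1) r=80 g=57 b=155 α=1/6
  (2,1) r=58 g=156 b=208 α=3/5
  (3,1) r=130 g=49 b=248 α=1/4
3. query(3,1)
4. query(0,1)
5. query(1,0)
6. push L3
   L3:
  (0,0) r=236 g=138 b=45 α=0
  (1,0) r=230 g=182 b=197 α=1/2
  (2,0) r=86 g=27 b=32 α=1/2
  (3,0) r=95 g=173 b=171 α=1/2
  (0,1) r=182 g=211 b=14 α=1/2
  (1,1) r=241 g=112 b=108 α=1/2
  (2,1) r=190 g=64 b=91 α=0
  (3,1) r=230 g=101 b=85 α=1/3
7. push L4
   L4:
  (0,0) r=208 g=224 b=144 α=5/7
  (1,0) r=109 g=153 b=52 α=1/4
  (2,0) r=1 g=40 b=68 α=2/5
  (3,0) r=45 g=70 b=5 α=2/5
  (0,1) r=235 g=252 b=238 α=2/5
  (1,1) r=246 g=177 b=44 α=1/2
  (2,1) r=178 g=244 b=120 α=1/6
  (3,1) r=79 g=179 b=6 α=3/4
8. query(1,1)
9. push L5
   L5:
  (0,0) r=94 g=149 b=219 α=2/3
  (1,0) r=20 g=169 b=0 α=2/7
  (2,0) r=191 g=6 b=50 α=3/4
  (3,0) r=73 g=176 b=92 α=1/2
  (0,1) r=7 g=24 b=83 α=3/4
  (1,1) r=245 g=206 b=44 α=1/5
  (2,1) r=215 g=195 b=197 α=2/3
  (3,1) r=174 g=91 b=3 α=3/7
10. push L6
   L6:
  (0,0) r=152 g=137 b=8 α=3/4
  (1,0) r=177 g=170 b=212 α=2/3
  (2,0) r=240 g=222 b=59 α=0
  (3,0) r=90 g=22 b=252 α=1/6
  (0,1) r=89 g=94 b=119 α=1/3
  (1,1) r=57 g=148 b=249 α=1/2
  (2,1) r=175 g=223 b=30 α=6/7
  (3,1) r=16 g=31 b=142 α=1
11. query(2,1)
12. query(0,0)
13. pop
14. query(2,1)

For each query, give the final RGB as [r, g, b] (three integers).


(3,1) stack=L1,L2; from [0,0,0]:
after L1 α=1/2: [114, 179/2, 121]
after L2 α=1/4: [118, 635/8, 611/4]
→ [118, 79, 153]

(0,1) stack=L1,L2; from [0,0,0]:
L1 α=1/2: [53/2, 131/2, 67]
L2 α=1/3: [268/3, 49, 157/3]
= [89, 49, 52]

(1,0) stack=L1,L2; from [0,0,0]:
+L1 (α=1/2) → [44, 133/2, 80]
+L2 (α=3/7) → [380/7, 656/7, 887/7]
rounded: [54, 94, 127]

at x=1,y=1 over L1,L2,L3,L4:
+L1 (α=3/7) → [66/7, 153/7, 6/7]
+L2 (α=1/6) → [445/21, 194/7, 1115/42]
+L3 (α=1/2) → [2753/21, 489/7, 5651/84]
+L4 (α=1/2) → [7919/42, 864/7, 9347/168]
→ [189, 123, 56]

at x=2,y=1 over L1,L2,L3,L4,L5,L6:
+L1 (α=4/5) → [844/5, 56, 132]
+L2 (α=3/5) → [2558/25, 116, 888/5]
+L3 (α=0) → [2558/25, 116, 888/5]
+L4 (α=1/6) → [1724/15, 412/3, 168]
+L5 (α=2/3) → [8174/45, 1582/9, 562/3]
+L6 (α=6/7) → [55424/315, 13624/63, 1102/21]
→ [176, 216, 52]

(0,0) stack=L1,L2,L3,L4,L5,L6; from [0,0,0]:
after L1 α=3/4: [42, 375/2, 69/4]
after L2 α=1/2: [113/2, 779/4, 657/8]
after L3 α=0: [113/2, 779/4, 657/8]
after L4 α=5/7: [1153/7, 3019/14, 3537/28]
after L5 α=2/3: [823/7, 2397/14, 5267/28]
after L6 α=3/4: [4015/28, 8151/56, 5939/112]
→ [143, 146, 53]

at x=2,y=1 over L1,L2,L3,L4,L5:
L1 α=4/5: [844/5, 56, 132]
L2 α=3/5: [2558/25, 116, 888/5]
L3 α=0: [2558/25, 116, 888/5]
L4 α=1/6: [1724/15, 412/3, 168]
L5 α=2/3: [8174/45, 1582/9, 562/3]
= [182, 176, 187]


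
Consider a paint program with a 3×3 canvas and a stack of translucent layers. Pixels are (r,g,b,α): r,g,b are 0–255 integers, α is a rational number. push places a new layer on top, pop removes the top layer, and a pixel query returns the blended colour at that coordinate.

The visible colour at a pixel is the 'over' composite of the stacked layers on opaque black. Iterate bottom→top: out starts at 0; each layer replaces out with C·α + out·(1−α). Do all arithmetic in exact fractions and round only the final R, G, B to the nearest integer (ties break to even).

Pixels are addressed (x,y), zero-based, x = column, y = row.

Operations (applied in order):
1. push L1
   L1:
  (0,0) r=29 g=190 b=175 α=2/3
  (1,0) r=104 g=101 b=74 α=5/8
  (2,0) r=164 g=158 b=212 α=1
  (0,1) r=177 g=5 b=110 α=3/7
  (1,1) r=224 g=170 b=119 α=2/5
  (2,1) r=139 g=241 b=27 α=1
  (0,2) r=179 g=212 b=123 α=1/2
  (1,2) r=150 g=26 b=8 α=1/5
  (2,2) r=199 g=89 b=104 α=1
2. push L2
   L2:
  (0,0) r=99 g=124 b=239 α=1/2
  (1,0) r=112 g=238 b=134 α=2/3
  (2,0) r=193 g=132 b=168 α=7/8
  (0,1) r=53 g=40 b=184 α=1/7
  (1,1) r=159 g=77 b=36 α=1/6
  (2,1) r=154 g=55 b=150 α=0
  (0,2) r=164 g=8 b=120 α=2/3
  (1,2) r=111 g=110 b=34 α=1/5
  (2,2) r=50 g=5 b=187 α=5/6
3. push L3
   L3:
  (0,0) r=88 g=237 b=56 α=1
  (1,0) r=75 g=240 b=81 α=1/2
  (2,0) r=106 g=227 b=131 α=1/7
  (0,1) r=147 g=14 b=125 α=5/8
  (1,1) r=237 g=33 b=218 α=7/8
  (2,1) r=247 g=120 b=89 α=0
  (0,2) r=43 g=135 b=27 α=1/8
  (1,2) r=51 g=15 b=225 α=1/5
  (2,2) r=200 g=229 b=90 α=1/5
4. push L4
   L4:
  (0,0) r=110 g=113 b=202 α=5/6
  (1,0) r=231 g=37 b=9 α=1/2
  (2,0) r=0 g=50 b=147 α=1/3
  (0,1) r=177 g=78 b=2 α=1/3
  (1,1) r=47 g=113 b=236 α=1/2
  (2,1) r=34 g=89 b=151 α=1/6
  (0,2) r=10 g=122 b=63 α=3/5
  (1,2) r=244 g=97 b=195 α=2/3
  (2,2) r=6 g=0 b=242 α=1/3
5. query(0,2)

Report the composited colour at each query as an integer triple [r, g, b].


query (0,2) [L1,L2,L3,L4] — begin 0,0,0
after L1 α=1/2: [179/2, 106, 123/2]
after L2 α=2/3: [835/6, 122/3, 201/2]
after L3 α=1/8: [6103/48, 1259/24, 1461/16]
after L4 α=3/5: [6823/120, 5651/60, 2973/40]
→ [57, 94, 74]


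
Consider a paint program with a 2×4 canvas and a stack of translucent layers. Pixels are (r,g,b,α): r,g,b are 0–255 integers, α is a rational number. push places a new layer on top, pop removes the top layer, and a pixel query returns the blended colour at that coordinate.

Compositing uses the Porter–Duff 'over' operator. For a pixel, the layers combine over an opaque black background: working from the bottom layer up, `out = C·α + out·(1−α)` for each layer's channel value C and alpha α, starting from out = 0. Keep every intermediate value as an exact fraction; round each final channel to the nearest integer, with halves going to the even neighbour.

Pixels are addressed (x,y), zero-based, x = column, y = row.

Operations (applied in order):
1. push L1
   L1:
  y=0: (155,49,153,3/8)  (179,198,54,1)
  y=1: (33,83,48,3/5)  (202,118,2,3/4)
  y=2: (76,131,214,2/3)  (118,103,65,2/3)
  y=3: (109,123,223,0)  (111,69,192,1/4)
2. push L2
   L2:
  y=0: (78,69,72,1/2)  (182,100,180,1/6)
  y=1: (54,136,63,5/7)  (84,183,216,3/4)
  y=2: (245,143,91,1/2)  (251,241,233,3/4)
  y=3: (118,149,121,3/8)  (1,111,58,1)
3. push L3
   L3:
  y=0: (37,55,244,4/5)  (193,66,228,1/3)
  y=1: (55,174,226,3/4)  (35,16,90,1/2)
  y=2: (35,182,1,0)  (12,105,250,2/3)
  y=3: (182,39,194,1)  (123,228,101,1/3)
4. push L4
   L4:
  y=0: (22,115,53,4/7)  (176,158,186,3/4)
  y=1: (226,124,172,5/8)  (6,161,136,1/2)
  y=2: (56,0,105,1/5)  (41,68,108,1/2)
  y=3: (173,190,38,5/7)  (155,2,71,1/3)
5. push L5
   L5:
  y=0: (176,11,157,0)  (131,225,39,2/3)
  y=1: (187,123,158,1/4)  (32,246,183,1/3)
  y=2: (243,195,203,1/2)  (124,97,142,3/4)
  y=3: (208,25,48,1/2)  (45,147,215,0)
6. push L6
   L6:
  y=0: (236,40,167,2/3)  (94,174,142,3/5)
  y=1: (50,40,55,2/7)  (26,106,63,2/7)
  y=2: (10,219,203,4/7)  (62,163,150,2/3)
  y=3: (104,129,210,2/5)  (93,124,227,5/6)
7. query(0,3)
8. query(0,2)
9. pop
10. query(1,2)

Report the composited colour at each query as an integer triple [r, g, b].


(0,3) stack=L1,L2,L3,L4,L5,L6; from [0,0,0]:
L1 α=0: [0, 0, 0]
L2 α=3/8: [177/4, 447/8, 363/8]
L3 α=1: [182, 39, 194]
L4 α=5/7: [1229/7, 1028/7, 578/7]
L5 α=1/2: [2685/14, 1203/14, 457/7]
L6 α=2/5: [10967/70, 7221/70, 4311/35]
→ [157, 103, 123]

at x=0,y=2 over L1,L2,L3,L4,L5,L6:
+L1 (α=2/3) → [152/3, 262/3, 428/3]
+L2 (α=1/2) → [887/6, 691/6, 701/6]
+L3 (α=0) → [887/6, 691/6, 701/6]
+L4 (α=1/5) → [1942/15, 1382/15, 1717/15]
+L5 (α=1/2) → [5587/30, 4307/30, 2381/15]
+L6 (α=4/7) → [5987/70, 13067/70, 6441/35]
→ [86, 187, 184]

at x=1,y=2 over L1,L2,L3,L4,L5:
+L1 (α=2/3) → [236/3, 206/3, 130/3]
+L2 (α=3/4) → [2495/12, 2375/12, 2227/12]
+L3 (α=2/3) → [2783/36, 4895/36, 8227/36]
+L4 (α=1/2) → [4259/72, 7343/72, 12115/72]
+L5 (α=3/4) → [31043/288, 28295/288, 42787/288]
rounded: [108, 98, 149]


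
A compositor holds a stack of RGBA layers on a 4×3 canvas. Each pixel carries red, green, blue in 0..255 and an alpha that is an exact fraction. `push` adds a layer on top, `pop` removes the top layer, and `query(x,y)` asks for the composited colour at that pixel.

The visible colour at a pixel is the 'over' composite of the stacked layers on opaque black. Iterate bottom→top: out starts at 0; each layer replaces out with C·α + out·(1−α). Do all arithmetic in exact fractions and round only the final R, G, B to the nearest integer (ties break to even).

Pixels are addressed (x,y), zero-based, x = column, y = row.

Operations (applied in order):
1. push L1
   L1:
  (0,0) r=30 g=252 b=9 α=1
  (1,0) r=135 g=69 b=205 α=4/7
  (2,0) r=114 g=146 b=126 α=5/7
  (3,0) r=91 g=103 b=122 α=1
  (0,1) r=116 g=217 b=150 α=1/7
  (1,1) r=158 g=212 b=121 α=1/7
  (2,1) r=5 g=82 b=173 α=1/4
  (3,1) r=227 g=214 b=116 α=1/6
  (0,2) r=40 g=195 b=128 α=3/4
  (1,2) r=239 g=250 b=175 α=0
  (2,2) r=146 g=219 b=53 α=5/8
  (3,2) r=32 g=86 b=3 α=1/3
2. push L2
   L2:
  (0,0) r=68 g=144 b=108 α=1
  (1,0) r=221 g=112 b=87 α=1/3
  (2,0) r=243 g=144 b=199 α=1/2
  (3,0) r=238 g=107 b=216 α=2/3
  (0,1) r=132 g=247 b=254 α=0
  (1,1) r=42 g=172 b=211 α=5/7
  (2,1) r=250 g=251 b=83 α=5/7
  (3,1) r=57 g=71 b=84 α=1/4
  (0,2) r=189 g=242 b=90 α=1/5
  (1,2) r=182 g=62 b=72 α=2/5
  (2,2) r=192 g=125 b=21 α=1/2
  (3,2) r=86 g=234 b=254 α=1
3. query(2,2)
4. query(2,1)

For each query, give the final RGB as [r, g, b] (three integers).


at x=2,y=2 over L1,L2:
+L1 (α=5/8) → [365/4, 1095/8, 265/8]
+L2 (α=1/2) → [1133/8, 2095/16, 433/16]
→ [142, 131, 27]

(2,1) stack=L1,L2; from [0,0,0]:
+L1 (α=1/4) → [5/4, 41/2, 173/4]
+L2 (α=5/7) → [2505/14, 1296/7, 1003/14]
= [179, 185, 72]


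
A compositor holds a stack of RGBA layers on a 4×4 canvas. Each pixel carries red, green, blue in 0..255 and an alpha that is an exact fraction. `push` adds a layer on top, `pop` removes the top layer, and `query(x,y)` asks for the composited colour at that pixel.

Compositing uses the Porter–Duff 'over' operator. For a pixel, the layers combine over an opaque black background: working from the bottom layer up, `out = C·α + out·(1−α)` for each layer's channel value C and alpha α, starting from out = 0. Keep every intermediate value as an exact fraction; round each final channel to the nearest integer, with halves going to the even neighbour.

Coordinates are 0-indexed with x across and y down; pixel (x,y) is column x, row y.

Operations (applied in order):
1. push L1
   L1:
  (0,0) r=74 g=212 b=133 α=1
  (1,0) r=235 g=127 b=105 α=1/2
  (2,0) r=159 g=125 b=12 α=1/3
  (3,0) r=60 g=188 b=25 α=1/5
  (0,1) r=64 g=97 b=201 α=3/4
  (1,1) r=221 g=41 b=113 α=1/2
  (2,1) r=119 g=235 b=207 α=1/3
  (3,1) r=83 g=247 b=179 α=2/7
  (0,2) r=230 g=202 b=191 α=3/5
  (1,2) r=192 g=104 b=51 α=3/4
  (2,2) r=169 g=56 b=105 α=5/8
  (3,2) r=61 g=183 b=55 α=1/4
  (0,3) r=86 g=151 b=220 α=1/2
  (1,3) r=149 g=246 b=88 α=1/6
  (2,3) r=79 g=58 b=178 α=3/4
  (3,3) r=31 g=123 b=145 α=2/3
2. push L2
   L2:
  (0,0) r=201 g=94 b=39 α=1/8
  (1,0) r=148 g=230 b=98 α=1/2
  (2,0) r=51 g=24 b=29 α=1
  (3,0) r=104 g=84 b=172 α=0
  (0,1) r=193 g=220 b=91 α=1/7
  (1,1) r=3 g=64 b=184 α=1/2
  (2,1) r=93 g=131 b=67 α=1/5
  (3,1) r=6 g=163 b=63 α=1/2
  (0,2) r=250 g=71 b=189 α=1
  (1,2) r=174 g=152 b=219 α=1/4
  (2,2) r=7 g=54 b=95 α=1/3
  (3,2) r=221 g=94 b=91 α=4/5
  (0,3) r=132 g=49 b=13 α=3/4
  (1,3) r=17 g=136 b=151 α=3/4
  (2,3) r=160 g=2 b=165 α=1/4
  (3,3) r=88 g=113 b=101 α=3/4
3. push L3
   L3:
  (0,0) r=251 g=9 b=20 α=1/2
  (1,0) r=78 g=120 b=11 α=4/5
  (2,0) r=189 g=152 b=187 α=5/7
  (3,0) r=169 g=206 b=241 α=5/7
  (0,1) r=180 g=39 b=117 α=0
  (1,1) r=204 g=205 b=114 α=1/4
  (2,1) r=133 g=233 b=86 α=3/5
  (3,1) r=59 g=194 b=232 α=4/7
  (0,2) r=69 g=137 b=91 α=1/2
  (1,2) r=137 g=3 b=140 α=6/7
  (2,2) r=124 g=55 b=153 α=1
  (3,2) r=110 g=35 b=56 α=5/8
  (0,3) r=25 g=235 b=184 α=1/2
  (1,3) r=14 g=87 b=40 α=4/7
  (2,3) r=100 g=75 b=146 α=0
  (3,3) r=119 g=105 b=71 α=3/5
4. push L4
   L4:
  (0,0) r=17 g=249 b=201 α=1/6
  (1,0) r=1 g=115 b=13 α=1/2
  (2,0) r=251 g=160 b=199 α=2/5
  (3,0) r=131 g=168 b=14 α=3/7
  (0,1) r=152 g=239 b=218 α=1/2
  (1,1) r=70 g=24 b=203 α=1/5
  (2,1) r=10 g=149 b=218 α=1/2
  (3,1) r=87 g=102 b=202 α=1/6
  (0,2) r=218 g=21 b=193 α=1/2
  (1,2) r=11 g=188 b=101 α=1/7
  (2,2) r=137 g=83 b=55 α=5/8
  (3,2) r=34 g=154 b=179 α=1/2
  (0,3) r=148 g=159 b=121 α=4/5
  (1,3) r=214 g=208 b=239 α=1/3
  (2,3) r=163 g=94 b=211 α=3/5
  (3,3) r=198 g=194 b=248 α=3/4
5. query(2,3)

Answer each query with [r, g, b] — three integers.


at x=2,y=3 over L1,L2,L3,L4:
+L1 (α=3/4) → [237/4, 87/2, 267/2]
+L2 (α=1/4) → [1351/16, 265/8, 1131/8]
+L3 (α=0) → [1351/16, 265/8, 1131/8]
+L4 (α=3/5) → [5263/40, 1393/20, 3663/20]
= [132, 70, 183]


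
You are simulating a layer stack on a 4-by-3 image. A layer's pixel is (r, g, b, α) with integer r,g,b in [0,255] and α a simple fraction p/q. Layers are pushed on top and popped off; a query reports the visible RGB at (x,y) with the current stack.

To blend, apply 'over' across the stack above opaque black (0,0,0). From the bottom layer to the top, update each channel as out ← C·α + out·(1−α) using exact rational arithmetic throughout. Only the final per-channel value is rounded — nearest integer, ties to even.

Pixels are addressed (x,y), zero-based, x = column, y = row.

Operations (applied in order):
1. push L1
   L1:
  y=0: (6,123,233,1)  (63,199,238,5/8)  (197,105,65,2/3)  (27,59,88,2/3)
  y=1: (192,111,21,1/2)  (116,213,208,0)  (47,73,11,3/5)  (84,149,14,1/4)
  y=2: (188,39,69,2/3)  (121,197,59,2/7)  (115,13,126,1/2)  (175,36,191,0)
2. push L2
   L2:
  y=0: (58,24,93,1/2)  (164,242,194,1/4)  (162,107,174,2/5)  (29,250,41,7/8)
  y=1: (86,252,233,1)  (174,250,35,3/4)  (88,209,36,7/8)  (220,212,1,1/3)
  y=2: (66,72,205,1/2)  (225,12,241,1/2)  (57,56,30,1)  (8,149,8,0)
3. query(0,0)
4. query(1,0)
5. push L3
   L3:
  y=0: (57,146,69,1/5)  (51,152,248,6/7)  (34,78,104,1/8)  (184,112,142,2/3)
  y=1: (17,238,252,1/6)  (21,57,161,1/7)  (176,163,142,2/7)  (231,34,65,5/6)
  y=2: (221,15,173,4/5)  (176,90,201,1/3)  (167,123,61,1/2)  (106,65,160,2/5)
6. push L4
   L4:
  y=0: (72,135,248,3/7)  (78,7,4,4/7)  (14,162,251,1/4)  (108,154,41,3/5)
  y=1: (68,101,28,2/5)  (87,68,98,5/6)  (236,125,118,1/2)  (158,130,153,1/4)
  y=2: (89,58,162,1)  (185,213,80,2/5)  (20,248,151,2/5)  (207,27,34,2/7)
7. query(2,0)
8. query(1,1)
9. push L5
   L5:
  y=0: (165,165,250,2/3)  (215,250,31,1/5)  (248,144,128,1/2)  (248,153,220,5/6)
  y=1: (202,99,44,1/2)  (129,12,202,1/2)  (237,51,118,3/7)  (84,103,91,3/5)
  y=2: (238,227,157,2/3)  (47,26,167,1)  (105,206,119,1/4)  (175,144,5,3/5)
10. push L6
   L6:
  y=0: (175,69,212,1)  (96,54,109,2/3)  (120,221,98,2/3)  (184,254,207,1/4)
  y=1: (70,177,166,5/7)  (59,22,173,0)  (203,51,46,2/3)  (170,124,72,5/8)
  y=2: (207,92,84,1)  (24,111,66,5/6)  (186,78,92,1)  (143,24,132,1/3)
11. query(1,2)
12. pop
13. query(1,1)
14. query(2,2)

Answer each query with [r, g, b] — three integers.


at x=0,y=0 over L1,L2:
after L1 α=1: [6, 123, 233]
after L2 α=1/2: [32, 147/2, 163]
→ [32, 74, 163]

(1,0) stack=L1,L2; from [0,0,0]:
after L1 α=5/8: [315/8, 995/8, 595/4]
after L2 α=1/4: [2257/32, 4921/32, 2561/16]
rounded: [71, 154, 160]

(2,0) stack=L1,L2,L3,L4; from [0,0,0]:
after L1 α=2/3: [394/3, 70, 130/3]
after L2 α=2/5: [718/5, 424/5, 478/5]
after L3 α=1/8: [1299/10, 1679/20, 1933/20]
after L4 α=1/4: [4037/40, 8277/80, 10819/80]
= [101, 103, 135]

query (1,1) [L1,L2,L3,L4] — begin 0,0,0
+L1 (α=0) → [0, 0, 0]
+L2 (α=3/4) → [261/2, 375/2, 105/4]
+L3 (α=1/7) → [804/7, 1182/7, 91/2]
+L4 (α=5/6) → [1283/14, 1781/21, 357/4]
= [92, 85, 89]

at x=1,y=2 over L1,L2,L3,L4,L5,L6:
after L1 α=2/7: [242/7, 394/7, 118/7]
after L2 α=1/2: [1817/14, 239/7, 1805/14]
after L3 α=1/3: [3049/21, 1108/21, 3212/21]
after L4 α=2/5: [5639/35, 818/7, 4332/35]
after L5 α=1: [47, 26, 167]
after L6 α=5/6: [167/6, 581/6, 497/6]
rounded: [28, 97, 83]

at x=1,y=1 over L1,L2,L3,L4,L5:
+L1 (α=0) → [0, 0, 0]
+L2 (α=3/4) → [261/2, 375/2, 105/4]
+L3 (α=1/7) → [804/7, 1182/7, 91/2]
+L4 (α=5/6) → [1283/14, 1781/21, 357/4]
+L5 (α=1/2) → [3089/28, 2033/42, 1165/8]
rounded: [110, 48, 146]

(2,2) stack=L1,L2,L3,L4,L5; from [0,0,0]:
+L1 (α=1/2) → [115/2, 13/2, 63]
+L2 (α=1) → [57, 56, 30]
+L3 (α=1/2) → [112, 179/2, 91/2]
+L4 (α=2/5) → [376/5, 1529/10, 877/10]
+L5 (α=1/4) → [1653/20, 6647/40, 3821/40]
= [83, 166, 96]
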